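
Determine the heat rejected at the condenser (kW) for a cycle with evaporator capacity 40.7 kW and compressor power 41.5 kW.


Q_cond = Q_evap + W
Q_cond = 40.7 + 41.5
Q_cond = 82.2 kW

82.2


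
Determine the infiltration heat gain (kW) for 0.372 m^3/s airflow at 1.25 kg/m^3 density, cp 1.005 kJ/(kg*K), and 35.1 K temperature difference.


Q = V_dot * rho * cp * dT
Q = 0.372 * 1.25 * 1.005 * 35.1
Q = 16.403 kW

16.403


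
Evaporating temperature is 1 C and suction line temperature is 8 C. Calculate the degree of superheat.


Superheat = T_suction - T_evap
Superheat = 8 - (1)
Superheat = 7 K

7


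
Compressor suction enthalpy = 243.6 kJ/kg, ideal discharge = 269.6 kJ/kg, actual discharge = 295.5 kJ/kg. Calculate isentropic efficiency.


dh_ideal = 269.6 - 243.6 = 26.0 kJ/kg
dh_actual = 295.5 - 243.6 = 51.9 kJ/kg
eta_s = dh_ideal / dh_actual = 26.0 / 51.9
eta_s = 0.501

0.501


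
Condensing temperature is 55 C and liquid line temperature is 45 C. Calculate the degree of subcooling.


Subcooling = T_cond - T_liquid
Subcooling = 55 - 45
Subcooling = 10 K

10


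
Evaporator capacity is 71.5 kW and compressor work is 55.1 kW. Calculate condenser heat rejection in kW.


Q_cond = Q_evap + W
Q_cond = 71.5 + 55.1
Q_cond = 126.6 kW

126.6


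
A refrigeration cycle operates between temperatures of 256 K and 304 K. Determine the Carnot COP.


dT = 304 - 256 = 48 K
COP_carnot = T_cold / dT = 256 / 48
COP_carnot = 5.333

5.333


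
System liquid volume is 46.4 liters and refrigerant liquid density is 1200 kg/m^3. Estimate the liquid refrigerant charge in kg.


Charge = V * rho / 1000
Charge = 46.4 * 1200 / 1000
Charge = 55.68 kg

55.68


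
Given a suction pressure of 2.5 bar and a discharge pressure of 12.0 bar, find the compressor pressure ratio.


PR = P_high / P_low
PR = 12.0 / 2.5
PR = 4.8

4.8


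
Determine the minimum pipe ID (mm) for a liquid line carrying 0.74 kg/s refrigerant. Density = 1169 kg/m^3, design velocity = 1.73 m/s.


A = m_dot / (rho * v) = 0.74 / (1169 * 1.73) = 0.0003659073266 m^2
d = sqrt(4*A/pi) * 1000
d = 21.6 mm

21.6


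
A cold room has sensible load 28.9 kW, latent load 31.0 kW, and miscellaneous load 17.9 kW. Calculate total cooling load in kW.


Q_total = Q_s + Q_l + Q_misc
Q_total = 28.9 + 31.0 + 17.9
Q_total = 77.8 kW

77.8


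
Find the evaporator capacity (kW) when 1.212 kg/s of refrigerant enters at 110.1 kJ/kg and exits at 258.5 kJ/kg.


dh = 258.5 - 110.1 = 148.4 kJ/kg
Q_evap = m_dot * dh = 1.212 * 148.4
Q_evap = 179.86 kW

179.86


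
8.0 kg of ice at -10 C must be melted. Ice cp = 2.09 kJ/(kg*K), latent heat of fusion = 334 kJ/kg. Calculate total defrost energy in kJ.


Sensible heat = cp * dT = 2.09 * 10 = 20.9 kJ/kg
Total per kg = 20.9 + 334 = 354.9 kJ/kg
Q = m * total = 8.0 * 354.9
Q = 2839.2 kJ

2839.2


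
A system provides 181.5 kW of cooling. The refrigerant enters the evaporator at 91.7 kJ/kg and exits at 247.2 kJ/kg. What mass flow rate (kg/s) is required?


dh = 247.2 - 91.7 = 155.5 kJ/kg
m_dot = Q / dh = 181.5 / 155.5 = 1.1672 kg/s

1.1672


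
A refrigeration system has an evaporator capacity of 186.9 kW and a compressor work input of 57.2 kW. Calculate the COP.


COP = Q_evap / W
COP = 186.9 / 57.2
COP = 3.267

3.267


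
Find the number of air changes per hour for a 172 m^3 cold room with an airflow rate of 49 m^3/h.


ACH = flow / volume
ACH = 49 / 172
ACH = 0.285

0.285


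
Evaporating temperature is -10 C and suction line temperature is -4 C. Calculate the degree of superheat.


Superheat = T_suction - T_evap
Superheat = -4 - (-10)
Superheat = 6 K

6


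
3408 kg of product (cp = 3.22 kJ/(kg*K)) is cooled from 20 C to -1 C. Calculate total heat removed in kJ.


dT = 20 - (-1) = 21 K
Q = m * cp * dT = 3408 * 3.22 * 21
Q = 230449 kJ

230449


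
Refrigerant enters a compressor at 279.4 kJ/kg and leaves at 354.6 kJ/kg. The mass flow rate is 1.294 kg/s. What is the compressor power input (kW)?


dh = 354.6 - 279.4 = 75.2 kJ/kg
W = m_dot * dh = 1.294 * 75.2 = 97.31 kW

97.31


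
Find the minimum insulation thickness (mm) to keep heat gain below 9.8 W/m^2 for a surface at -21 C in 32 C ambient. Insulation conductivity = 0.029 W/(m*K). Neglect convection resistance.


dT = 32 - (-21) = 53 K
thickness = k * dT / q_max * 1000
thickness = 0.029 * 53 / 9.8 * 1000
thickness = 156.8 mm

156.8


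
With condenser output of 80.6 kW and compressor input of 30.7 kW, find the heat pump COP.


COP_hp = Q_cond / W
COP_hp = 80.6 / 30.7
COP_hp = 2.625

2.625


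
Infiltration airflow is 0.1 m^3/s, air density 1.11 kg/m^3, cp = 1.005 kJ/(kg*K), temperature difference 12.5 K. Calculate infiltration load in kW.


Q = V_dot * rho * cp * dT
Q = 0.1 * 1.11 * 1.005 * 12.5
Q = 1.394 kW

1.394


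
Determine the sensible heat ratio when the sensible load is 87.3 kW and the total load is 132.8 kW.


SHR = Q_sensible / Q_total
SHR = 87.3 / 132.8
SHR = 0.657

0.657


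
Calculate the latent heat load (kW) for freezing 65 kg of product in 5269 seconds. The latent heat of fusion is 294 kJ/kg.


Q_lat = m * h_fg / t
Q_lat = 65 * 294 / 5269
Q_lat = 3.63 kW

3.63


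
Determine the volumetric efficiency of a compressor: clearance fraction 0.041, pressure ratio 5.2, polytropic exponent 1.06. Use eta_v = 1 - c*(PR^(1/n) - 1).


PR^(1/n) = 5.2^(1/1.06) = 4.7366888
eta_v = 1 - 0.041 * (4.7366888 - 1)
eta_v = 0.8468

0.8468


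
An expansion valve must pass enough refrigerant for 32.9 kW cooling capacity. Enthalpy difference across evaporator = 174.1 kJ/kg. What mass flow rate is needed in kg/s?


m_dot = Q / dh
m_dot = 32.9 / 174.1
m_dot = 0.189 kg/s

0.189


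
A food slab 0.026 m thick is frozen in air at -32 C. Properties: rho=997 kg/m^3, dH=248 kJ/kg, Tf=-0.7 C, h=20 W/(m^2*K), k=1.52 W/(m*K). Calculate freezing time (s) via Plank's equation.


dT = -0.7 - (-32) = 31.3 K
term1 = a/(2h) = 0.026/(2*20) = 0.00065
term2 = a^2/(8k) = 0.026^2/(8*1.52) = 0.00005559210526
t = rho*dH*1000/dT * (term1 + term2)
t = 997*248*1000/31.3 * (0.00065 + 0.00005559210526)
t = 5574 s

5574


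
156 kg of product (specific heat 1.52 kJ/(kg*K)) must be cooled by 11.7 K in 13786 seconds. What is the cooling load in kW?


Q = m * cp * dT / t
Q = 156 * 1.52 * 11.7 / 13786
Q = 0.201 kW

0.201


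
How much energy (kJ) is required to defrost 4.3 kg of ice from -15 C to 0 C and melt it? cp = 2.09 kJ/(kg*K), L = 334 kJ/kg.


Sensible heat = cp * dT = 2.09 * 15 = 31.35 kJ/kg
Total per kg = 31.35 + 334 = 365.35 kJ/kg
Q = m * total = 4.3 * 365.35
Q = 1571.0 kJ

1571.0


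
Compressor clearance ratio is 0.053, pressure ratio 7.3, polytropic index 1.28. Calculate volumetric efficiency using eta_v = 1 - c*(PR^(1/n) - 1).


PR^(1/n) = 7.3^(1/1.28) = 4.72575263
eta_v = 1 - 0.053 * (4.72575263 - 1)
eta_v = 0.8025

0.8025


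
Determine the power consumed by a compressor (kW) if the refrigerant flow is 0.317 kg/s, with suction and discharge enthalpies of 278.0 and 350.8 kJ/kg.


dh = 350.8 - 278.0 = 72.8 kJ/kg
W = m_dot * dh = 0.317 * 72.8 = 23.08 kW

23.08


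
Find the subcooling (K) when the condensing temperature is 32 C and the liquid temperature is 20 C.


Subcooling = T_cond - T_liquid
Subcooling = 32 - 20
Subcooling = 12 K

12


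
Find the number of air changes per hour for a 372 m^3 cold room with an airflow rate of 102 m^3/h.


ACH = flow / volume
ACH = 102 / 372
ACH = 0.274

0.274


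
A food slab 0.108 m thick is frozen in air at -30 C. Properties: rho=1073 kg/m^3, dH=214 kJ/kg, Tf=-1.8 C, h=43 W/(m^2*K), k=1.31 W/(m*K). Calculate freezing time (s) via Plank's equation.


dT = -1.8 - (-30) = 28.2 K
term1 = a/(2h) = 0.108/(2*43) = 0.001255813953
term2 = a^2/(8k) = 0.108^2/(8*1.31) = 0.001112977099
t = rho*dH*1000/dT * (term1 + term2)
t = 1073*214*1000/28.2 * (0.001255813953 + 0.001112977099)
t = 19288 s

19288


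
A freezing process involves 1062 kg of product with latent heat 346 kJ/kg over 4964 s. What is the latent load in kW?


Q_lat = m * h_fg / t
Q_lat = 1062 * 346 / 4964
Q_lat = 74.02 kW

74.02


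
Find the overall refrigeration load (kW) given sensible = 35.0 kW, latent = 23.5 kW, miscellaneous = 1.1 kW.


Q_total = Q_s + Q_l + Q_misc
Q_total = 35.0 + 23.5 + 1.1
Q_total = 59.6 kW

59.6


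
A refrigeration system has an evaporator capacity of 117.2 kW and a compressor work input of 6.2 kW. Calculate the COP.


COP = Q_evap / W
COP = 117.2 / 6.2
COP = 18.903

18.903


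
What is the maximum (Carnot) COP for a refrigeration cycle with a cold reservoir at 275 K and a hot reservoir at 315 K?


dT = 315 - 275 = 40 K
COP_carnot = T_cold / dT = 275 / 40
COP_carnot = 6.875

6.875


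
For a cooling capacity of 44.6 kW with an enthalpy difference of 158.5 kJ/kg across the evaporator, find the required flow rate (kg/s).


m_dot = Q / dh
m_dot = 44.6 / 158.5
m_dot = 0.2814 kg/s

0.2814


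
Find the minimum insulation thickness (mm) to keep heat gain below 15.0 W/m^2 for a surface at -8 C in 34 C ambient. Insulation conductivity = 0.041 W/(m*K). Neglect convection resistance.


dT = 34 - (-8) = 42 K
thickness = k * dT / q_max * 1000
thickness = 0.041 * 42 / 15.0 * 1000
thickness = 114.8 mm

114.8


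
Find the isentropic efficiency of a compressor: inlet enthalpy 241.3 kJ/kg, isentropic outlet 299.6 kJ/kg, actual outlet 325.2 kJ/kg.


dh_ideal = 299.6 - 241.3 = 58.3 kJ/kg
dh_actual = 325.2 - 241.3 = 83.9 kJ/kg
eta_s = dh_ideal / dh_actual = 58.3 / 83.9
eta_s = 0.6949

0.6949


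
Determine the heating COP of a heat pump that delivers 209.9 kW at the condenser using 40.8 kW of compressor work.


COP_hp = Q_cond / W
COP_hp = 209.9 / 40.8
COP_hp = 5.145

5.145


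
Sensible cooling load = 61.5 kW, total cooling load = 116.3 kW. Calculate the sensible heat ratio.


SHR = Q_sensible / Q_total
SHR = 61.5 / 116.3
SHR = 0.529

0.529


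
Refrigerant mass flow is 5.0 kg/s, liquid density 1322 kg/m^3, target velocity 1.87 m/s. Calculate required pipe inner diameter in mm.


A = m_dot / (rho * v) = 5.0 / (1322 * 1.87) = 0.002022539177 m^2
d = sqrt(4*A/pi) * 1000
d = 50.7 mm

50.7


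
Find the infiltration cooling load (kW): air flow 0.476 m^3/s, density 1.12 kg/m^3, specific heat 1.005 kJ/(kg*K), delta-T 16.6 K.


Q = V_dot * rho * cp * dT
Q = 0.476 * 1.12 * 1.005 * 16.6
Q = 8.894 kW

8.894


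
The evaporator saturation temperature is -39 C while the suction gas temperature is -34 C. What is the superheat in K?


Superheat = T_suction - T_evap
Superheat = -34 - (-39)
Superheat = 5 K

5


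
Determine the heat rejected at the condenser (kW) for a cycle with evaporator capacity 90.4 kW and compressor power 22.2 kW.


Q_cond = Q_evap + W
Q_cond = 90.4 + 22.2
Q_cond = 112.6 kW

112.6


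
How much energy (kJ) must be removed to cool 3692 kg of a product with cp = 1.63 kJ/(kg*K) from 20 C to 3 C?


dT = 20 - (3) = 17 K
Q = m * cp * dT = 3692 * 1.63 * 17
Q = 102305 kJ

102305


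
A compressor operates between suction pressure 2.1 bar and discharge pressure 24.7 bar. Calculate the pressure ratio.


PR = P_high / P_low
PR = 24.7 / 2.1
PR = 11.762

11.762


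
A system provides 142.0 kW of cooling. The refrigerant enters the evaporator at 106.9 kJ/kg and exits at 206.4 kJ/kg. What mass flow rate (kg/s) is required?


dh = 206.4 - 106.9 = 99.5 kJ/kg
m_dot = Q / dh = 142.0 / 99.5 = 1.4271 kg/s

1.4271


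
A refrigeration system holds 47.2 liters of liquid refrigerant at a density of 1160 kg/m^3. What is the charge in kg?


Charge = V * rho / 1000
Charge = 47.2 * 1160 / 1000
Charge = 54.75 kg

54.75


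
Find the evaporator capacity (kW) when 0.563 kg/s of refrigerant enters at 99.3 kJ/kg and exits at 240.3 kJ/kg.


dh = 240.3 - 99.3 = 141.0 kJ/kg
Q_evap = m_dot * dh = 0.563 * 141.0
Q_evap = 79.38 kW

79.38


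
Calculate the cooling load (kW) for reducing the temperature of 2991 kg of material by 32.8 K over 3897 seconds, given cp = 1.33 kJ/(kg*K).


Q = m * cp * dT / t
Q = 2991 * 1.33 * 32.8 / 3897
Q = 33.482 kW

33.482


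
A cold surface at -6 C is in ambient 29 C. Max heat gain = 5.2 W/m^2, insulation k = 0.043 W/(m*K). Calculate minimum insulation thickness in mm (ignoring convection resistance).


dT = 29 - (-6) = 35 K
thickness = k * dT / q_max * 1000
thickness = 0.043 * 35 / 5.2 * 1000
thickness = 289.4 mm

289.4


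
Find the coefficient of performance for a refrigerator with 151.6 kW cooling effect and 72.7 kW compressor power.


COP = Q_evap / W
COP = 151.6 / 72.7
COP = 2.085

2.085


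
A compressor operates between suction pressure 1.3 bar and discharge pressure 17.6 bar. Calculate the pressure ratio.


PR = P_high / P_low
PR = 17.6 / 1.3
PR = 13.538

13.538


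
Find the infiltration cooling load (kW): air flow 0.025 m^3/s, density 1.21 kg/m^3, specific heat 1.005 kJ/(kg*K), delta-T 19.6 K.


Q = V_dot * rho * cp * dT
Q = 0.025 * 1.21 * 1.005 * 19.6
Q = 0.596 kW

0.596


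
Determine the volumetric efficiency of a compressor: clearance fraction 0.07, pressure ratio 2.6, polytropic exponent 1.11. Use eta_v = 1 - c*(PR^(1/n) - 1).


PR^(1/n) = 2.6^(1/1.11) = 2.36510193
eta_v = 1 - 0.07 * (2.36510193 - 1)
eta_v = 0.9044

0.9044


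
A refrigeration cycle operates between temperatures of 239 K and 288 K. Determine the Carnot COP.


dT = 288 - 239 = 49 K
COP_carnot = T_cold / dT = 239 / 49
COP_carnot = 4.878

4.878


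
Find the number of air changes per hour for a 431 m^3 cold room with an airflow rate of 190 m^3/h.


ACH = flow / volume
ACH = 190 / 431
ACH = 0.441

0.441


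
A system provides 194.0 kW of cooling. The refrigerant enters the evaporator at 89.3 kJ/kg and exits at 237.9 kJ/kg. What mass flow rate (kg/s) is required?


dh = 237.9 - 89.3 = 148.6 kJ/kg
m_dot = Q / dh = 194.0 / 148.6 = 1.3055 kg/s

1.3055


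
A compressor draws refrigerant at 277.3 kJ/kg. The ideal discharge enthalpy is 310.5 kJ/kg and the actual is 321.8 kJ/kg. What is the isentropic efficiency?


dh_ideal = 310.5 - 277.3 = 33.2 kJ/kg
dh_actual = 321.8 - 277.3 = 44.5 kJ/kg
eta_s = dh_ideal / dh_actual = 33.2 / 44.5
eta_s = 0.7461

0.7461


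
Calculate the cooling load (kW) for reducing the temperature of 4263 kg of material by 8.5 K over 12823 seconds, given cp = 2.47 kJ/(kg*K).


Q = m * cp * dT / t
Q = 4263 * 2.47 * 8.5 / 12823
Q = 6.98 kW

6.98


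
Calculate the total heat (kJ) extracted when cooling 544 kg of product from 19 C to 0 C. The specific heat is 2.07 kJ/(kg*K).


dT = 19 - (0) = 19 K
Q = m * cp * dT = 544 * 2.07 * 19
Q = 21396 kJ

21396


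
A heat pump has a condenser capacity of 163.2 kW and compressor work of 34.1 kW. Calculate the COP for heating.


COP_hp = Q_cond / W
COP_hp = 163.2 / 34.1
COP_hp = 4.786

4.786


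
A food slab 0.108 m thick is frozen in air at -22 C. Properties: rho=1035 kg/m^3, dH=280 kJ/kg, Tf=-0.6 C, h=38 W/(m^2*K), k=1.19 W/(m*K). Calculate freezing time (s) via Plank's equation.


dT = -0.6 - (-22) = 21.4 K
term1 = a/(2h) = 0.108/(2*38) = 0.001421052632
term2 = a^2/(8k) = 0.108^2/(8*1.19) = 0.001225210084
t = rho*dH*1000/dT * (term1 + term2)
t = 1035*280*1000/21.4 * (0.001421052632 + 0.001225210084)
t = 35836 s

35836


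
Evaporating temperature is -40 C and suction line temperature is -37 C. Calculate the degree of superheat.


Superheat = T_suction - T_evap
Superheat = -37 - (-40)
Superheat = 3 K

3


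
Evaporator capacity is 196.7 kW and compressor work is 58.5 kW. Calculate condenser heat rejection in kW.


Q_cond = Q_evap + W
Q_cond = 196.7 + 58.5
Q_cond = 255.2 kW

255.2


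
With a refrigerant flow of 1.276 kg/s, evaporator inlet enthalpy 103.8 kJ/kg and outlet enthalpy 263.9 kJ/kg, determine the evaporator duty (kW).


dh = 263.9 - 103.8 = 160.1 kJ/kg
Q_evap = m_dot * dh = 1.276 * 160.1
Q_evap = 204.29 kW

204.29


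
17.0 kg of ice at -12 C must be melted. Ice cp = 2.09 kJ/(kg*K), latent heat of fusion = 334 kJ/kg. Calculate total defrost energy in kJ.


Sensible heat = cp * dT = 2.09 * 12 = 25.08 kJ/kg
Total per kg = 25.08 + 334 = 359.08 kJ/kg
Q = m * total = 17.0 * 359.08
Q = 6104.4 kJ

6104.4


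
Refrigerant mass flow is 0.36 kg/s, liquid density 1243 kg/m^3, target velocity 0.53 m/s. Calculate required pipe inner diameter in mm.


A = m_dot / (rho * v) = 0.36 / (1243 * 0.53) = 0.0005464563822 m^2
d = sqrt(4*A/pi) * 1000
d = 26.4 mm

26.4


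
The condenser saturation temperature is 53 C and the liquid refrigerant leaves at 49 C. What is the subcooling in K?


Subcooling = T_cond - T_liquid
Subcooling = 53 - 49
Subcooling = 4 K

4


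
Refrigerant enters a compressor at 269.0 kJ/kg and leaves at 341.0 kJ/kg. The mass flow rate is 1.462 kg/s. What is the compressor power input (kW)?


dh = 341.0 - 269.0 = 72.0 kJ/kg
W = m_dot * dh = 1.462 * 72.0 = 105.26 kW

105.26


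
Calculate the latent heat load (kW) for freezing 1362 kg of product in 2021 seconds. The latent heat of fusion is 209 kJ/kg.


Q_lat = m * h_fg / t
Q_lat = 1362 * 209 / 2021
Q_lat = 140.85 kW

140.85


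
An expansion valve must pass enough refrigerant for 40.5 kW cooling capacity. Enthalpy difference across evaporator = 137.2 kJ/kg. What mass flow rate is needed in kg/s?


m_dot = Q / dh
m_dot = 40.5 / 137.2
m_dot = 0.2952 kg/s

0.2952


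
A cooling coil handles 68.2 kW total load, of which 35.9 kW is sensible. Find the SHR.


SHR = Q_sensible / Q_total
SHR = 35.9 / 68.2
SHR = 0.526

0.526


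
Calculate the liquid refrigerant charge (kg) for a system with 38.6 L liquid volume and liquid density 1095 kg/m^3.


Charge = V * rho / 1000
Charge = 38.6 * 1095 / 1000
Charge = 42.27 kg

42.27


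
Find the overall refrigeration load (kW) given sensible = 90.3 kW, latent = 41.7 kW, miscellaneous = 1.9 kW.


Q_total = Q_s + Q_l + Q_misc
Q_total = 90.3 + 41.7 + 1.9
Q_total = 133.9 kW

133.9


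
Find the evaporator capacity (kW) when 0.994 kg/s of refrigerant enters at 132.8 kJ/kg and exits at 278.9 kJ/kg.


dh = 278.9 - 132.8 = 146.1 kJ/kg
Q_evap = m_dot * dh = 0.994 * 146.1
Q_evap = 145.22 kW

145.22


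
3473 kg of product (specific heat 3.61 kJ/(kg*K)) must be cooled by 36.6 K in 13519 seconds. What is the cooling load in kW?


Q = m * cp * dT / t
Q = 3473 * 3.61 * 36.6 / 13519
Q = 33.943 kW

33.943


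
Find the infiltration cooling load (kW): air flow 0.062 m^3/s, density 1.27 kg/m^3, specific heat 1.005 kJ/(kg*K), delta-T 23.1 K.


Q = V_dot * rho * cp * dT
Q = 0.062 * 1.27 * 1.005 * 23.1
Q = 1.828 kW

1.828


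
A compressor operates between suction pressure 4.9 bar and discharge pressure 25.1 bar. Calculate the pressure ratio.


PR = P_high / P_low
PR = 25.1 / 4.9
PR = 5.122

5.122


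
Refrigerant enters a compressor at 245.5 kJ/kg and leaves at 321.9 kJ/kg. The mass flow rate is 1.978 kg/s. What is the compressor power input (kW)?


dh = 321.9 - 245.5 = 76.4 kJ/kg
W = m_dot * dh = 1.978 * 76.4 = 151.12 kW

151.12


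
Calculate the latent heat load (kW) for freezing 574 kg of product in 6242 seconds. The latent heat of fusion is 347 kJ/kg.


Q_lat = m * h_fg / t
Q_lat = 574 * 347 / 6242
Q_lat = 31.91 kW

31.91


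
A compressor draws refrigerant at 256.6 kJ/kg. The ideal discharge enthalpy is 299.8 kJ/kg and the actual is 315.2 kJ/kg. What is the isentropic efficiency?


dh_ideal = 299.8 - 256.6 = 43.2 kJ/kg
dh_actual = 315.2 - 256.6 = 58.6 kJ/kg
eta_s = dh_ideal / dh_actual = 43.2 / 58.6
eta_s = 0.7372

0.7372


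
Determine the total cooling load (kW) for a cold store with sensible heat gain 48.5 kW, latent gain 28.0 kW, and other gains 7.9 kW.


Q_total = Q_s + Q_l + Q_misc
Q_total = 48.5 + 28.0 + 7.9
Q_total = 84.4 kW

84.4


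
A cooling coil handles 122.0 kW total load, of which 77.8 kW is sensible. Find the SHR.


SHR = Q_sensible / Q_total
SHR = 77.8 / 122.0
SHR = 0.638

0.638


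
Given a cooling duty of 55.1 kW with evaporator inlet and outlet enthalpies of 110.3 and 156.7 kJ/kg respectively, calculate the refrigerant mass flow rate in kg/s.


dh = 156.7 - 110.3 = 46.4 kJ/kg
m_dot = Q / dh = 55.1 / 46.4 = 1.1875 kg/s

1.1875


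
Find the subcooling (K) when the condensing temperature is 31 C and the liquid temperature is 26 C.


Subcooling = T_cond - T_liquid
Subcooling = 31 - 26
Subcooling = 5 K

5


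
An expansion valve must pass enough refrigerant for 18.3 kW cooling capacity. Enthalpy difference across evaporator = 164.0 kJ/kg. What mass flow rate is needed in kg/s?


m_dot = Q / dh
m_dot = 18.3 / 164.0
m_dot = 0.1116 kg/s

0.1116


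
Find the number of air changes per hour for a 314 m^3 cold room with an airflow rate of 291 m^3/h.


ACH = flow / volume
ACH = 291 / 314
ACH = 0.927

0.927


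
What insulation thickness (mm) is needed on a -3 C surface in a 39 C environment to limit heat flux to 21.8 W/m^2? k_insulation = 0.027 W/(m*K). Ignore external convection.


dT = 39 - (-3) = 42 K
thickness = k * dT / q_max * 1000
thickness = 0.027 * 42 / 21.8 * 1000
thickness = 52.0 mm

52.0


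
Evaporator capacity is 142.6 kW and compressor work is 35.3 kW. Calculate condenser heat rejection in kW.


Q_cond = Q_evap + W
Q_cond = 142.6 + 35.3
Q_cond = 177.9 kW

177.9


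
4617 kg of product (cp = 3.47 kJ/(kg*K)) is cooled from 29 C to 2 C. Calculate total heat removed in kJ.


dT = 29 - (2) = 27 K
Q = m * cp * dT = 4617 * 3.47 * 27
Q = 432567 kJ

432567


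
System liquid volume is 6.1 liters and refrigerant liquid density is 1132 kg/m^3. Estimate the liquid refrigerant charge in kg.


Charge = V * rho / 1000
Charge = 6.1 * 1132 / 1000
Charge = 6.91 kg

6.91


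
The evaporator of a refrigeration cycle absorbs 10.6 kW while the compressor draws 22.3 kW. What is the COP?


COP = Q_evap / W
COP = 10.6 / 22.3
COP = 0.475

0.475


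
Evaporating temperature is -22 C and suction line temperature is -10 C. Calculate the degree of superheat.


Superheat = T_suction - T_evap
Superheat = -10 - (-22)
Superheat = 12 K

12


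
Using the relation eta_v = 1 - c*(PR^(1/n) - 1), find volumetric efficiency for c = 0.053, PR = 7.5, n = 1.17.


PR^(1/n) = 7.5^(1/1.17) = 5.59648842
eta_v = 1 - 0.053 * (5.59648842 - 1)
eta_v = 0.7564

0.7564


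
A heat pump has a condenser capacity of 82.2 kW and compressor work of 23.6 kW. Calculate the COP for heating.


COP_hp = Q_cond / W
COP_hp = 82.2 / 23.6
COP_hp = 3.483

3.483


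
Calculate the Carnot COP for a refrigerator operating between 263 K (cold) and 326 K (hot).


dT = 326 - 263 = 63 K
COP_carnot = T_cold / dT = 263 / 63
COP_carnot = 4.175

4.175


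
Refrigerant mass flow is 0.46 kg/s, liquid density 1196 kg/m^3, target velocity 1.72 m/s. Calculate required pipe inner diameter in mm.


A = m_dot / (rho * v) = 0.46 / (1196 * 1.72) = 0.0002236135957 m^2
d = sqrt(4*A/pi) * 1000
d = 16.9 mm

16.9


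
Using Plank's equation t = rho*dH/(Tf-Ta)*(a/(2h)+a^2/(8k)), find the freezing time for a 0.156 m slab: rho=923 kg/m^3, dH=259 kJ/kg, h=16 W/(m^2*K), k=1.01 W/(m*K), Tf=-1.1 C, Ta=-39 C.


dT = -1.1 - (-39) = 37.9 K
term1 = a/(2h) = 0.156/(2*16) = 0.004875
term2 = a^2/(8k) = 0.156^2/(8*1.01) = 0.003011881188
t = rho*dH*1000/dT * (term1 + term2)
t = 923*259*1000/37.9 * (0.004875 + 0.003011881188)
t = 49747 s

49747


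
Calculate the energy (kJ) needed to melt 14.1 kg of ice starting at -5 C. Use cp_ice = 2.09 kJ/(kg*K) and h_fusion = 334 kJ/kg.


Sensible heat = cp * dT = 2.09 * 5 = 10.45 kJ/kg
Total per kg = 10.45 + 334 = 344.45 kJ/kg
Q = m * total = 14.1 * 344.45
Q = 4856.7 kJ

4856.7


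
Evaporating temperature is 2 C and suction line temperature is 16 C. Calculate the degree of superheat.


Superheat = T_suction - T_evap
Superheat = 16 - (2)
Superheat = 14 K

14


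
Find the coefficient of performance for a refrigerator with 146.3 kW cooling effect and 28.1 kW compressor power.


COP = Q_evap / W
COP = 146.3 / 28.1
COP = 5.206

5.206


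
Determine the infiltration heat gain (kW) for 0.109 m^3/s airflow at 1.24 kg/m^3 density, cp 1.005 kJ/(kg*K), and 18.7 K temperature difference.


Q = V_dot * rho * cp * dT
Q = 0.109 * 1.24 * 1.005 * 18.7
Q = 2.54 kW

2.54


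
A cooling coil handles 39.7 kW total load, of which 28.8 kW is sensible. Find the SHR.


SHR = Q_sensible / Q_total
SHR = 28.8 / 39.7
SHR = 0.725

0.725


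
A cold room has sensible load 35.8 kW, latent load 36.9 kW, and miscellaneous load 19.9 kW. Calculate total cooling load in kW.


Q_total = Q_s + Q_l + Q_misc
Q_total = 35.8 + 36.9 + 19.9
Q_total = 92.6 kW

92.6


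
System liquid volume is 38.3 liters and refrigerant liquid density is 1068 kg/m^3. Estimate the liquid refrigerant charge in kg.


Charge = V * rho / 1000
Charge = 38.3 * 1068 / 1000
Charge = 40.9 kg

40.9


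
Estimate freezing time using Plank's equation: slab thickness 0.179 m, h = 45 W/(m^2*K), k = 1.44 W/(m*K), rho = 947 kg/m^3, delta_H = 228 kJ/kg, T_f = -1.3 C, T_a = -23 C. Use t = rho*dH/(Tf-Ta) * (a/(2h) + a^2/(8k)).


dT = -1.3 - (-23) = 21.7 K
term1 = a/(2h) = 0.179/(2*45) = 0.001988888889
term2 = a^2/(8k) = 0.179^2/(8*1.44) = 0.002781336806
t = rho*dH*1000/dT * (term1 + term2)
t = 947*228*1000/21.7 * (0.001988888889 + 0.002781336806)
t = 47464 s

47464


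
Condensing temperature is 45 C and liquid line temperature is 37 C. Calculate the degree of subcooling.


Subcooling = T_cond - T_liquid
Subcooling = 45 - 37
Subcooling = 8 K

8


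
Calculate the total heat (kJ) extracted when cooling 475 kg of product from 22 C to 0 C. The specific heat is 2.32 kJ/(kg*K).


dT = 22 - (0) = 22 K
Q = m * cp * dT = 475 * 2.32 * 22
Q = 24244 kJ

24244


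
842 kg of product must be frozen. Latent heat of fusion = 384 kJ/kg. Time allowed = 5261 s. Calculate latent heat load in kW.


Q_lat = m * h_fg / t
Q_lat = 842 * 384 / 5261
Q_lat = 61.46 kW

61.46


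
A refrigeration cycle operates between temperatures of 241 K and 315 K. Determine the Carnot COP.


dT = 315 - 241 = 74 K
COP_carnot = T_cold / dT = 241 / 74
COP_carnot = 3.257

3.257


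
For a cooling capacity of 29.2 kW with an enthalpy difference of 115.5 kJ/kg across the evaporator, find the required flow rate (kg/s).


m_dot = Q / dh
m_dot = 29.2 / 115.5
m_dot = 0.2528 kg/s

0.2528


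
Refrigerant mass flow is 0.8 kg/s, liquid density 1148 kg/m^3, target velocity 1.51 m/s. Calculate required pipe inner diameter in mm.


A = m_dot / (rho * v) = 0.8 / (1148 * 1.51) = 0.0004614994116 m^2
d = sqrt(4*A/pi) * 1000
d = 24.2 mm

24.2


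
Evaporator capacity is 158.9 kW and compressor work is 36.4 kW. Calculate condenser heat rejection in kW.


Q_cond = Q_evap + W
Q_cond = 158.9 + 36.4
Q_cond = 195.3 kW

195.3


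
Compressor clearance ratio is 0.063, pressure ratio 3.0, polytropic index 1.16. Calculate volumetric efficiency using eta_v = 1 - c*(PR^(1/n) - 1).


PR^(1/n) = 3.0^(1/1.16) = 2.57816926
eta_v = 1 - 0.063 * (2.57816926 - 1)
eta_v = 0.9006

0.9006


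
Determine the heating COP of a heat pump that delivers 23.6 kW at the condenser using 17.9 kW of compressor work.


COP_hp = Q_cond / W
COP_hp = 23.6 / 17.9
COP_hp = 1.318

1.318


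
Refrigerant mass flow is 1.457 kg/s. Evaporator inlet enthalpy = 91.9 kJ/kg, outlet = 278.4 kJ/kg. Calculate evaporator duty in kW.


dh = 278.4 - 91.9 = 186.5 kJ/kg
Q_evap = m_dot * dh = 1.457 * 186.5
Q_evap = 271.73 kW

271.73


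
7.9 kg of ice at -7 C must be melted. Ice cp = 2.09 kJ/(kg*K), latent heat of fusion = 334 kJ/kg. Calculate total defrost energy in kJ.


Sensible heat = cp * dT = 2.09 * 7 = 14.63 kJ/kg
Total per kg = 14.63 + 334 = 348.63 kJ/kg
Q = m * total = 7.9 * 348.63
Q = 2754.2 kJ

2754.2


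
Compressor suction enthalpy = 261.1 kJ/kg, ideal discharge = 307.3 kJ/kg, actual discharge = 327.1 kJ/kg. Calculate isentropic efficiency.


dh_ideal = 307.3 - 261.1 = 46.2 kJ/kg
dh_actual = 327.1 - 261.1 = 66.0 kJ/kg
eta_s = dh_ideal / dh_actual = 46.2 / 66.0
eta_s = 0.7

0.7


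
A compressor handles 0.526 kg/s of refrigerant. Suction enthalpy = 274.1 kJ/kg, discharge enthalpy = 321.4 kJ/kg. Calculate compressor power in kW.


dh = 321.4 - 274.1 = 47.3 kJ/kg
W = m_dot * dh = 0.526 * 47.3 = 24.88 kW

24.88


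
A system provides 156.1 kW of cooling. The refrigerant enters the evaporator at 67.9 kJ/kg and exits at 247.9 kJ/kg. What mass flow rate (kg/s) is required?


dh = 247.9 - 67.9 = 180.0 kJ/kg
m_dot = Q / dh = 156.1 / 180.0 = 0.8672 kg/s

0.8672


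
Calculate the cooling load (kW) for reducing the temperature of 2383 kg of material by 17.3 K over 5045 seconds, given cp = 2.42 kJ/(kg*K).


Q = m * cp * dT / t
Q = 2383 * 2.42 * 17.3 / 5045
Q = 19.775 kW

19.775


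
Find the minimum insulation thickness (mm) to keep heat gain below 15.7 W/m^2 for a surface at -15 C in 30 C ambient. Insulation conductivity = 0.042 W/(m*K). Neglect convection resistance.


dT = 30 - (-15) = 45 K
thickness = k * dT / q_max * 1000
thickness = 0.042 * 45 / 15.7 * 1000
thickness = 120.4 mm

120.4


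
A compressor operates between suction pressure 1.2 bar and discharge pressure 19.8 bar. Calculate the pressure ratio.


PR = P_high / P_low
PR = 19.8 / 1.2
PR = 16.5

16.5


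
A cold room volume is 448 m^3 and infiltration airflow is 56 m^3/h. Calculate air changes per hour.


ACH = flow / volume
ACH = 56 / 448
ACH = 0.125

0.125


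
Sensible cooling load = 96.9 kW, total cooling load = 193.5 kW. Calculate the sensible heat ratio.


SHR = Q_sensible / Q_total
SHR = 96.9 / 193.5
SHR = 0.501

0.501


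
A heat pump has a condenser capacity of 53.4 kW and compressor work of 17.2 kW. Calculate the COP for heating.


COP_hp = Q_cond / W
COP_hp = 53.4 / 17.2
COP_hp = 3.105

3.105


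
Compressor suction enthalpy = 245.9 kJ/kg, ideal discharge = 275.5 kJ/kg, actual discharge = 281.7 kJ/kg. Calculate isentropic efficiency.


dh_ideal = 275.5 - 245.9 = 29.6 kJ/kg
dh_actual = 281.7 - 245.9 = 35.8 kJ/kg
eta_s = dh_ideal / dh_actual = 29.6 / 35.8
eta_s = 0.8268

0.8268


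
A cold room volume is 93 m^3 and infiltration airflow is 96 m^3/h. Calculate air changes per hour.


ACH = flow / volume
ACH = 96 / 93
ACH = 1.032

1.032


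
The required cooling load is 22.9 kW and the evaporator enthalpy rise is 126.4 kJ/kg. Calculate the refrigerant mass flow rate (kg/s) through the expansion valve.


m_dot = Q / dh
m_dot = 22.9 / 126.4
m_dot = 0.1812 kg/s

0.1812


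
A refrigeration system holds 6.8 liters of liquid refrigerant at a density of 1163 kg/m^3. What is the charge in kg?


Charge = V * rho / 1000
Charge = 6.8 * 1163 / 1000
Charge = 7.91 kg

7.91


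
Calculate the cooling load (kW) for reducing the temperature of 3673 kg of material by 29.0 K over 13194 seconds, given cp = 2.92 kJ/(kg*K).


Q = m * cp * dT / t
Q = 3673 * 2.92 * 29.0 / 13194
Q = 23.574 kW

23.574


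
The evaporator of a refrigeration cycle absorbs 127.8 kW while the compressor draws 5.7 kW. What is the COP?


COP = Q_evap / W
COP = 127.8 / 5.7
COP = 22.421

22.421


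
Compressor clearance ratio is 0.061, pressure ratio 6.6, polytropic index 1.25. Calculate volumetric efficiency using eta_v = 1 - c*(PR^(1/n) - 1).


PR^(1/n) = 6.6^(1/1.25) = 4.5251726
eta_v = 1 - 0.061 * (4.5251726 - 1)
eta_v = 0.785

0.785


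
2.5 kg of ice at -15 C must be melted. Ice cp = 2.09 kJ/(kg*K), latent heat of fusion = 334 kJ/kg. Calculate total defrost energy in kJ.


Sensible heat = cp * dT = 2.09 * 15 = 31.35 kJ/kg
Total per kg = 31.35 + 334 = 365.35 kJ/kg
Q = m * total = 2.5 * 365.35
Q = 913.4 kJ

913.4


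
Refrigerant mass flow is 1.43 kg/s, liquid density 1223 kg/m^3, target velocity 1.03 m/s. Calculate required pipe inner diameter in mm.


A = m_dot / (rho * v) = 1.43 / (1223 * 1.03) = 0.00113519993 m^2
d = sqrt(4*A/pi) * 1000
d = 38.0 mm

38.0


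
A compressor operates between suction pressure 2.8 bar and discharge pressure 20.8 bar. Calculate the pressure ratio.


PR = P_high / P_low
PR = 20.8 / 2.8
PR = 7.429

7.429


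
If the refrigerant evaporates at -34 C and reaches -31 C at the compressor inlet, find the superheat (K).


Superheat = T_suction - T_evap
Superheat = -31 - (-34)
Superheat = 3 K

3


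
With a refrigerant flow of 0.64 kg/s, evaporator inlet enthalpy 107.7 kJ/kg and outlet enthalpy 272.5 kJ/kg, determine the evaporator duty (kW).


dh = 272.5 - 107.7 = 164.8 kJ/kg
Q_evap = m_dot * dh = 0.64 * 164.8
Q_evap = 105.47 kW

105.47


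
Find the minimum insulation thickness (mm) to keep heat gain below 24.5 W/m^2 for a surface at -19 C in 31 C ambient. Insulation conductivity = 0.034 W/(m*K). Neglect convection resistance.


dT = 31 - (-19) = 50 K
thickness = k * dT / q_max * 1000
thickness = 0.034 * 50 / 24.5 * 1000
thickness = 69.4 mm

69.4


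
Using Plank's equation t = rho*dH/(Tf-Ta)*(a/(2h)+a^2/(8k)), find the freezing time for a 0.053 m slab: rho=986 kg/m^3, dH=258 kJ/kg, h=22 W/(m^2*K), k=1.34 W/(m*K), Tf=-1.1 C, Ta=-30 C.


dT = -1.1 - (-30) = 28.9 K
term1 = a/(2h) = 0.053/(2*22) = 0.001204545455
term2 = a^2/(8k) = 0.053^2/(8*1.34) = 0.0002620335821
t = rho*dH*1000/dT * (term1 + term2)
t = 986*258*1000/28.9 * (0.001204545455 + 0.0002620335821)
t = 12909 s

12909


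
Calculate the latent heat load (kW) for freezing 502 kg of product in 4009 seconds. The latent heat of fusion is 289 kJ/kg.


Q_lat = m * h_fg / t
Q_lat = 502 * 289 / 4009
Q_lat = 36.19 kW

36.19


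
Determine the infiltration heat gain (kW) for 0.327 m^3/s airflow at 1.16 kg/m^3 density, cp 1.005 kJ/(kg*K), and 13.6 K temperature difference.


Q = V_dot * rho * cp * dT
Q = 0.327 * 1.16 * 1.005 * 13.6
Q = 5.185 kW

5.185


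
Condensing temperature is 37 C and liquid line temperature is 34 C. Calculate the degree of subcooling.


Subcooling = T_cond - T_liquid
Subcooling = 37 - 34
Subcooling = 3 K

3


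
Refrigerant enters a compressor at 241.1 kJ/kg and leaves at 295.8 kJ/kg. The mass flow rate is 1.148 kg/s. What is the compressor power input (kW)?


dh = 295.8 - 241.1 = 54.7 kJ/kg
W = m_dot * dh = 1.148 * 54.7 = 62.8 kW

62.8


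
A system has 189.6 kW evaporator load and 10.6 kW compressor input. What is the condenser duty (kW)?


Q_cond = Q_evap + W
Q_cond = 189.6 + 10.6
Q_cond = 200.2 kW

200.2


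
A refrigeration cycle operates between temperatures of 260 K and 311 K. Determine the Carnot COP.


dT = 311 - 260 = 51 K
COP_carnot = T_cold / dT = 260 / 51
COP_carnot = 5.098

5.098


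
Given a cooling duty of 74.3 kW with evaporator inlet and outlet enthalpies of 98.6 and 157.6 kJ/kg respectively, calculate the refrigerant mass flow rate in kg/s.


dh = 157.6 - 98.6 = 59.0 kJ/kg
m_dot = Q / dh = 74.3 / 59.0 = 1.2593 kg/s

1.2593


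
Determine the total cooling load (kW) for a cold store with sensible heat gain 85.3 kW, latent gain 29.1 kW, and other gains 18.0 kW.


Q_total = Q_s + Q_l + Q_misc
Q_total = 85.3 + 29.1 + 18.0
Q_total = 132.4 kW

132.4


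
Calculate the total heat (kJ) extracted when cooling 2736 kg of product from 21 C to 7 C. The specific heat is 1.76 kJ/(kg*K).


dT = 21 - (7) = 14 K
Q = m * cp * dT = 2736 * 1.76 * 14
Q = 67415 kJ

67415


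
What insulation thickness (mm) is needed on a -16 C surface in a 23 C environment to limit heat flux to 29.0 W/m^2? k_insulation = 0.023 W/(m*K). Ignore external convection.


dT = 23 - (-16) = 39 K
thickness = k * dT / q_max * 1000
thickness = 0.023 * 39 / 29.0 * 1000
thickness = 30.9 mm

30.9


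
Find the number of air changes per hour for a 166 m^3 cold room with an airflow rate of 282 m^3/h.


ACH = flow / volume
ACH = 282 / 166
ACH = 1.699

1.699


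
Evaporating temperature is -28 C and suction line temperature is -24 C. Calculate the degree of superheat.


Superheat = T_suction - T_evap
Superheat = -24 - (-28)
Superheat = 4 K

4


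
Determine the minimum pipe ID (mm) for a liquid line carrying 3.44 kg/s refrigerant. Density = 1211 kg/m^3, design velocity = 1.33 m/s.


A = m_dot / (rho * v) = 3.44 / (1211 * 1.33) = 0.002135810211 m^2
d = sqrt(4*A/pi) * 1000
d = 52.1 mm

52.1


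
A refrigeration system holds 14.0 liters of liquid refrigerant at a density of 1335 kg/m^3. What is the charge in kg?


Charge = V * rho / 1000
Charge = 14.0 * 1335 / 1000
Charge = 18.69 kg

18.69


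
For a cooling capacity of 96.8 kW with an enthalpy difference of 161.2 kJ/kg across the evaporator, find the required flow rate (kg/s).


m_dot = Q / dh
m_dot = 96.8 / 161.2
m_dot = 0.6005 kg/s

0.6005


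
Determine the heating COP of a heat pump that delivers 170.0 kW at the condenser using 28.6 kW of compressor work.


COP_hp = Q_cond / W
COP_hp = 170.0 / 28.6
COP_hp = 5.944

5.944


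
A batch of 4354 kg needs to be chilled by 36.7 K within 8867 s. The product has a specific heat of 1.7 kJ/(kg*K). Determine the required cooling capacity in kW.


Q = m * cp * dT / t
Q = 4354 * 1.7 * 36.7 / 8867
Q = 30.636 kW

30.636


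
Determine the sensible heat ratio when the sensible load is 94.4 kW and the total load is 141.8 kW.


SHR = Q_sensible / Q_total
SHR = 94.4 / 141.8
SHR = 0.666

0.666


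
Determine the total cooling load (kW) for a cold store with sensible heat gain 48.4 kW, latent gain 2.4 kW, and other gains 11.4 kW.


Q_total = Q_s + Q_l + Q_misc
Q_total = 48.4 + 2.4 + 11.4
Q_total = 62.2 kW

62.2


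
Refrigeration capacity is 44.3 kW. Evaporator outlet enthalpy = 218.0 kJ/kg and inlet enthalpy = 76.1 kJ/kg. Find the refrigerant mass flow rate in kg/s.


dh = 218.0 - 76.1 = 141.9 kJ/kg
m_dot = Q / dh = 44.3 / 141.9 = 0.3122 kg/s

0.3122


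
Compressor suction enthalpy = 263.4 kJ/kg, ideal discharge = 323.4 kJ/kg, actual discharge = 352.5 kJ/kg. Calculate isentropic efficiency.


dh_ideal = 323.4 - 263.4 = 60.0 kJ/kg
dh_actual = 352.5 - 263.4 = 89.1 kJ/kg
eta_s = dh_ideal / dh_actual = 60.0 / 89.1
eta_s = 0.6734

0.6734


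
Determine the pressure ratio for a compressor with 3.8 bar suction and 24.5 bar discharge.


PR = P_high / P_low
PR = 24.5 / 3.8
PR = 6.447

6.447


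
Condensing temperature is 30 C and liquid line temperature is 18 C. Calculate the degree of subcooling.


Subcooling = T_cond - T_liquid
Subcooling = 30 - 18
Subcooling = 12 K

12


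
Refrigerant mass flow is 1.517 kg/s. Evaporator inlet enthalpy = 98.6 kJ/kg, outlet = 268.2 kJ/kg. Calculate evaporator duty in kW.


dh = 268.2 - 98.6 = 169.6 kJ/kg
Q_evap = m_dot * dh = 1.517 * 169.6
Q_evap = 257.28 kW

257.28


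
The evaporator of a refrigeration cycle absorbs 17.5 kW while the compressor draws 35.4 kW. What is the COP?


COP = Q_evap / W
COP = 17.5 / 35.4
COP = 0.494

0.494


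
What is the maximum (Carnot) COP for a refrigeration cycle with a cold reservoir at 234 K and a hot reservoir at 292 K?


dT = 292 - 234 = 58 K
COP_carnot = T_cold / dT = 234 / 58
COP_carnot = 4.034

4.034


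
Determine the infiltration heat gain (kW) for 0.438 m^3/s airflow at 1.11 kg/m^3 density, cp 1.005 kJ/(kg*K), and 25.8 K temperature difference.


Q = V_dot * rho * cp * dT
Q = 0.438 * 1.11 * 1.005 * 25.8
Q = 12.606 kW

12.606


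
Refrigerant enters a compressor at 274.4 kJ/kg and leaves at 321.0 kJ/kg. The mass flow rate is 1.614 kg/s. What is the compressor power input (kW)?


dh = 321.0 - 274.4 = 46.6 kJ/kg
W = m_dot * dh = 1.614 * 46.6 = 75.21 kW

75.21


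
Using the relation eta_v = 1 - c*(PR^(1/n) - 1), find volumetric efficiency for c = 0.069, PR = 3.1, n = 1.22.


PR^(1/n) = 3.1^(1/1.22) = 2.52787437
eta_v = 1 - 0.069 * (2.52787437 - 1)
eta_v = 0.8946

0.8946


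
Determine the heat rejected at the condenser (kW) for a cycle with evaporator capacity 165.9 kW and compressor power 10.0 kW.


Q_cond = Q_evap + W
Q_cond = 165.9 + 10.0
Q_cond = 175.9 kW

175.9
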